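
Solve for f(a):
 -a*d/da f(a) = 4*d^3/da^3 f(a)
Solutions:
 f(a) = C1 + Integral(C2*airyai(-2^(1/3)*a/2) + C3*airybi(-2^(1/3)*a/2), a)


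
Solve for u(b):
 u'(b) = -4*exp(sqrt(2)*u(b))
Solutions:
 u(b) = sqrt(2)*(2*log(1/(C1 + 4*b)) - log(2))/4


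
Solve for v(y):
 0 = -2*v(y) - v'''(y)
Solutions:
 v(y) = C3*exp(-2^(1/3)*y) + (C1*sin(2^(1/3)*sqrt(3)*y/2) + C2*cos(2^(1/3)*sqrt(3)*y/2))*exp(2^(1/3)*y/2)


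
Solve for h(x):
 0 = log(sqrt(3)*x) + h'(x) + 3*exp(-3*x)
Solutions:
 h(x) = C1 - x*log(x) + x*(1 - log(3)/2) + exp(-3*x)


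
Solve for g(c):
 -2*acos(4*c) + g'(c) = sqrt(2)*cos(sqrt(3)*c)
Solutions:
 g(c) = C1 + 2*c*acos(4*c) - sqrt(1 - 16*c^2)/2 + sqrt(6)*sin(sqrt(3)*c)/3


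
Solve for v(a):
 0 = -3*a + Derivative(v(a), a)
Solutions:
 v(a) = C1 + 3*a^2/2


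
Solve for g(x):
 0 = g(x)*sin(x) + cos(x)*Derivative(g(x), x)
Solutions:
 g(x) = C1*cos(x)


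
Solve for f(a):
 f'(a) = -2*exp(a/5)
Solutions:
 f(a) = C1 - 10*exp(a/5)


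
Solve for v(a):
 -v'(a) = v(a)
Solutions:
 v(a) = C1*exp(-a)


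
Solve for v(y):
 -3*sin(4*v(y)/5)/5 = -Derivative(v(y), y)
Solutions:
 -3*y/5 + 5*log(cos(4*v(y)/5) - 1)/8 - 5*log(cos(4*v(y)/5) + 1)/8 = C1


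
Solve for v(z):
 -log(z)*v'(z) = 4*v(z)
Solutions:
 v(z) = C1*exp(-4*li(z))


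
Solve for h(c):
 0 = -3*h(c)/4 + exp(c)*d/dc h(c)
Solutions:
 h(c) = C1*exp(-3*exp(-c)/4)


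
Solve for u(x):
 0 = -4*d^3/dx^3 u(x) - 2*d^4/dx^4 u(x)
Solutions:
 u(x) = C1 + C2*x + C3*x^2 + C4*exp(-2*x)


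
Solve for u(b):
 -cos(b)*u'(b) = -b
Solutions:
 u(b) = C1 + Integral(b/cos(b), b)


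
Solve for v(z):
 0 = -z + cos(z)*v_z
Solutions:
 v(z) = C1 + Integral(z/cos(z), z)


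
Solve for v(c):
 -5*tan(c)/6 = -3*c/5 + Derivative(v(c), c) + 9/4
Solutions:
 v(c) = C1 + 3*c^2/10 - 9*c/4 + 5*log(cos(c))/6


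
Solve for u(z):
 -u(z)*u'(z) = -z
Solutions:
 u(z) = -sqrt(C1 + z^2)
 u(z) = sqrt(C1 + z^2)


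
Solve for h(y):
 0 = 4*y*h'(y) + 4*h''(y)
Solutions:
 h(y) = C1 + C2*erf(sqrt(2)*y/2)


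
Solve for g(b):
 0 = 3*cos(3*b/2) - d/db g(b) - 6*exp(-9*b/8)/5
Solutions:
 g(b) = C1 + 2*sin(3*b/2) + 16*exp(-9*b/8)/15


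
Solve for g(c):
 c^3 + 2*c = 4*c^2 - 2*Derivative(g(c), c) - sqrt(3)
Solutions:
 g(c) = C1 - c^4/8 + 2*c^3/3 - c^2/2 - sqrt(3)*c/2


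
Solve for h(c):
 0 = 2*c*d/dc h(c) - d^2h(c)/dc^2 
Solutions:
 h(c) = C1 + C2*erfi(c)


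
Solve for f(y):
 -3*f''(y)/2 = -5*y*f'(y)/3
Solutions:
 f(y) = C1 + C2*erfi(sqrt(5)*y/3)


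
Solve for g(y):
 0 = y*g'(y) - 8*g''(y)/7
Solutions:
 g(y) = C1 + C2*erfi(sqrt(7)*y/4)


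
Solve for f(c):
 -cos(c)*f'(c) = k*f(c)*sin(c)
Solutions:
 f(c) = C1*exp(k*log(cos(c)))


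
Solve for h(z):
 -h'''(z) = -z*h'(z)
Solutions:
 h(z) = C1 + Integral(C2*airyai(z) + C3*airybi(z), z)


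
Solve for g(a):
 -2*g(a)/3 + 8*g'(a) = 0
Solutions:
 g(a) = C1*exp(a/12)


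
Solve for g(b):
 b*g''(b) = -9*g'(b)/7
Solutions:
 g(b) = C1 + C2/b^(2/7)


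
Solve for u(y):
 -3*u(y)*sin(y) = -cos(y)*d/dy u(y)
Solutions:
 u(y) = C1/cos(y)^3


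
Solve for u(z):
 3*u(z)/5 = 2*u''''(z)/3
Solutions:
 u(z) = C1*exp(-10^(3/4)*sqrt(3)*z/10) + C2*exp(10^(3/4)*sqrt(3)*z/10) + C3*sin(10^(3/4)*sqrt(3)*z/10) + C4*cos(10^(3/4)*sqrt(3)*z/10)


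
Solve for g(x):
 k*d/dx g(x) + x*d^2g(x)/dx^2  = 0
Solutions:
 g(x) = C1 + x^(1 - re(k))*(C2*sin(log(x)*Abs(im(k))) + C3*cos(log(x)*im(k)))


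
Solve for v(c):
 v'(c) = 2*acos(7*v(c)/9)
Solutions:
 Integral(1/acos(7*_y/9), (_y, v(c))) = C1 + 2*c


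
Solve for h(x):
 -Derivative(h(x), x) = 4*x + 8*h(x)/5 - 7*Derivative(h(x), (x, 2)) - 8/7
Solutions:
 h(x) = C1*exp(x*(5 - sqrt(1145))/70) + C2*exp(x*(5 + sqrt(1145))/70) - 5*x/2 + 255/112


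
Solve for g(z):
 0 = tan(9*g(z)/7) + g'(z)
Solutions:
 g(z) = -7*asin(C1*exp(-9*z/7))/9 + 7*pi/9
 g(z) = 7*asin(C1*exp(-9*z/7))/9


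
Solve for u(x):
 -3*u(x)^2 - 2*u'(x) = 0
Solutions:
 u(x) = 2/(C1 + 3*x)


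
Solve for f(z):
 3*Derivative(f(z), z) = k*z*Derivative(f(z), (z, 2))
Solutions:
 f(z) = C1 + z^(((re(k) + 3)*re(k) + im(k)^2)/(re(k)^2 + im(k)^2))*(C2*sin(3*log(z)*Abs(im(k))/(re(k)^2 + im(k)^2)) + C3*cos(3*log(z)*im(k)/(re(k)^2 + im(k)^2)))


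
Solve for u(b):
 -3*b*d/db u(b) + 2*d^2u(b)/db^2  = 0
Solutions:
 u(b) = C1 + C2*erfi(sqrt(3)*b/2)


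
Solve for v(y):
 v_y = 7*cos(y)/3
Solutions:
 v(y) = C1 + 7*sin(y)/3


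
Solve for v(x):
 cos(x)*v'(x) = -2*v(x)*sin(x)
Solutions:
 v(x) = C1*cos(x)^2


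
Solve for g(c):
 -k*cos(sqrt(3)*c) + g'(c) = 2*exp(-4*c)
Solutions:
 g(c) = C1 + sqrt(3)*k*sin(sqrt(3)*c)/3 - exp(-4*c)/2


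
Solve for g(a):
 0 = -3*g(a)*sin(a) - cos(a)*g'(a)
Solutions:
 g(a) = C1*cos(a)^3


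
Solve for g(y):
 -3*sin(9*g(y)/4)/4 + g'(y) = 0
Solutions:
 -3*y/4 + 2*log(cos(9*g(y)/4) - 1)/9 - 2*log(cos(9*g(y)/4) + 1)/9 = C1


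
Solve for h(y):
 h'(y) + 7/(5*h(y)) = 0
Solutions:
 h(y) = -sqrt(C1 - 70*y)/5
 h(y) = sqrt(C1 - 70*y)/5


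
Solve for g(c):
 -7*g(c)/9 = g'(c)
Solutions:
 g(c) = C1*exp(-7*c/9)


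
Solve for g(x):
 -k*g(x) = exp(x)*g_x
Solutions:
 g(x) = C1*exp(k*exp(-x))


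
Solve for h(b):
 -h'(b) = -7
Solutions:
 h(b) = C1 + 7*b


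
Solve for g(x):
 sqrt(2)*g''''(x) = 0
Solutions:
 g(x) = C1 + C2*x + C3*x^2 + C4*x^3


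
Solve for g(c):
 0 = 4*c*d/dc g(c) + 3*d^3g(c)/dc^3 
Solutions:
 g(c) = C1 + Integral(C2*airyai(-6^(2/3)*c/3) + C3*airybi(-6^(2/3)*c/3), c)


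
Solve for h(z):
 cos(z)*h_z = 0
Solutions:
 h(z) = C1


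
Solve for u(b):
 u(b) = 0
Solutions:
 u(b) = 0


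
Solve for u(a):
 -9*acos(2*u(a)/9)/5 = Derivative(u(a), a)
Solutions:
 Integral(1/acos(2*_y/9), (_y, u(a))) = C1 - 9*a/5


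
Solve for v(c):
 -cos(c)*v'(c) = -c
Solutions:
 v(c) = C1 + Integral(c/cos(c), c)


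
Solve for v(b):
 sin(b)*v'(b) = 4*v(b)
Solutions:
 v(b) = C1*(cos(b)^2 - 2*cos(b) + 1)/(cos(b)^2 + 2*cos(b) + 1)


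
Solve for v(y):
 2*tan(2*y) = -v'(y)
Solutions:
 v(y) = C1 + log(cos(2*y))


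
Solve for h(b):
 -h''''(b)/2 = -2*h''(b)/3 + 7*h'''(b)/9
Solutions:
 h(b) = C1 + C2*b + C3*exp(b*(-7 + sqrt(157))/9) + C4*exp(-b*(7 + sqrt(157))/9)


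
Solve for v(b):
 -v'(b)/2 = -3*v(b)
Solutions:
 v(b) = C1*exp(6*b)


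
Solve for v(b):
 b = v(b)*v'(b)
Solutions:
 v(b) = -sqrt(C1 + b^2)
 v(b) = sqrt(C1 + b^2)


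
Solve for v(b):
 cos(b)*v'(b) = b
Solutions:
 v(b) = C1 + Integral(b/cos(b), b)


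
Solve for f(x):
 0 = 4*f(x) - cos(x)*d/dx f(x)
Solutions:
 f(x) = C1*(sin(x)^2 + 2*sin(x) + 1)/(sin(x)^2 - 2*sin(x) + 1)


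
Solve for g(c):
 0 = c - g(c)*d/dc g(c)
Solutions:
 g(c) = -sqrt(C1 + c^2)
 g(c) = sqrt(C1 + c^2)


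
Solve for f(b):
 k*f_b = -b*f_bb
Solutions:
 f(b) = C1 + b^(1 - re(k))*(C2*sin(log(b)*Abs(im(k))) + C3*cos(log(b)*im(k)))


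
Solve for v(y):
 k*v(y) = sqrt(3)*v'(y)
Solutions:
 v(y) = C1*exp(sqrt(3)*k*y/3)


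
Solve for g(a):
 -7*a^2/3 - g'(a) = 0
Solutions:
 g(a) = C1 - 7*a^3/9


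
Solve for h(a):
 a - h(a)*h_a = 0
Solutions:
 h(a) = -sqrt(C1 + a^2)
 h(a) = sqrt(C1 + a^2)


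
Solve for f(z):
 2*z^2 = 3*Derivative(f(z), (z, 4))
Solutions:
 f(z) = C1 + C2*z + C3*z^2 + C4*z^3 + z^6/540


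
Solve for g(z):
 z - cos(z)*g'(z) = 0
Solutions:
 g(z) = C1 + Integral(z/cos(z), z)


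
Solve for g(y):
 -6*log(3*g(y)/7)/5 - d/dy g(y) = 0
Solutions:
 5*Integral(1/(log(_y) - log(7) + log(3)), (_y, g(y)))/6 = C1 - y


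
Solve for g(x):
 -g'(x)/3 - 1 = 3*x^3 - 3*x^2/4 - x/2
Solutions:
 g(x) = C1 - 9*x^4/4 + 3*x^3/4 + 3*x^2/4 - 3*x


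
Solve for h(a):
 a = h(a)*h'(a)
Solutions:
 h(a) = -sqrt(C1 + a^2)
 h(a) = sqrt(C1 + a^2)


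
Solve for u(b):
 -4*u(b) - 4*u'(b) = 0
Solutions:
 u(b) = C1*exp(-b)


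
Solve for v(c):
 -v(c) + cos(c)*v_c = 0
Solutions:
 v(c) = C1*sqrt(sin(c) + 1)/sqrt(sin(c) - 1)


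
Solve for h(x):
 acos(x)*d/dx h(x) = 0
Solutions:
 h(x) = C1


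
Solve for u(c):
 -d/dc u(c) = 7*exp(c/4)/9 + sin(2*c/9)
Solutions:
 u(c) = C1 - 28*exp(c/4)/9 + 9*cos(2*c/9)/2


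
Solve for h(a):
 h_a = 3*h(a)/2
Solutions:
 h(a) = C1*exp(3*a/2)


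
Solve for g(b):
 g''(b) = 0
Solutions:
 g(b) = C1 + C2*b


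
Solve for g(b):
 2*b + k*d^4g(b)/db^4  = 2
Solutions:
 g(b) = C1 + C2*b + C3*b^2 + C4*b^3 - b^5/(60*k) + b^4/(12*k)


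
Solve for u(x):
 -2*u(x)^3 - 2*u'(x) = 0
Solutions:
 u(x) = -sqrt(2)*sqrt(-1/(C1 - x))/2
 u(x) = sqrt(2)*sqrt(-1/(C1 - x))/2


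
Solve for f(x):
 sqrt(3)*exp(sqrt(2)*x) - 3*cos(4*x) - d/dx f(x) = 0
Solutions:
 f(x) = C1 + sqrt(6)*exp(sqrt(2)*x)/2 - 3*sin(4*x)/4


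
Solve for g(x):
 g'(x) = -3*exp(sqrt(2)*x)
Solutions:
 g(x) = C1 - 3*sqrt(2)*exp(sqrt(2)*x)/2


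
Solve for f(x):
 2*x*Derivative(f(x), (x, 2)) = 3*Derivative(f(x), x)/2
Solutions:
 f(x) = C1 + C2*x^(7/4)


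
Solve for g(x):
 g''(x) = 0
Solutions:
 g(x) = C1 + C2*x


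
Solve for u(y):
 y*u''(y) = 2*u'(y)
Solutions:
 u(y) = C1 + C2*y^3


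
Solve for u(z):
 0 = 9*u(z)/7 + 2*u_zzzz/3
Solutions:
 u(z) = (C1*sin(2^(1/4)*21^(3/4)*z/14) + C2*cos(2^(1/4)*21^(3/4)*z/14))*exp(-2^(1/4)*21^(3/4)*z/14) + (C3*sin(2^(1/4)*21^(3/4)*z/14) + C4*cos(2^(1/4)*21^(3/4)*z/14))*exp(2^(1/4)*21^(3/4)*z/14)


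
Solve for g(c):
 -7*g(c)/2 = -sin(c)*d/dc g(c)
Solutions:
 g(c) = C1*(cos(c) - 1)^(7/4)/(cos(c) + 1)^(7/4)


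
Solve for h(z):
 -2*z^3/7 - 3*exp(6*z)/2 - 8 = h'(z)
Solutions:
 h(z) = C1 - z^4/14 - 8*z - exp(6*z)/4


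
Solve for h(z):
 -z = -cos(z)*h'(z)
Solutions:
 h(z) = C1 + Integral(z/cos(z), z)


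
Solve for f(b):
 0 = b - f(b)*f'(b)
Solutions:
 f(b) = -sqrt(C1 + b^2)
 f(b) = sqrt(C1 + b^2)


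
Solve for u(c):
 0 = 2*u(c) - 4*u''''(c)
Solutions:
 u(c) = C1*exp(-2^(3/4)*c/2) + C2*exp(2^(3/4)*c/2) + C3*sin(2^(3/4)*c/2) + C4*cos(2^(3/4)*c/2)


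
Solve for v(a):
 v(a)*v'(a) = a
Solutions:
 v(a) = -sqrt(C1 + a^2)
 v(a) = sqrt(C1 + a^2)


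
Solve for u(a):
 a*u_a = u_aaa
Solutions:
 u(a) = C1 + Integral(C2*airyai(a) + C3*airybi(a), a)


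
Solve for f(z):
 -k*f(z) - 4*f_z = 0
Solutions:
 f(z) = C1*exp(-k*z/4)


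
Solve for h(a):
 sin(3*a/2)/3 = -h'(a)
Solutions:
 h(a) = C1 + 2*cos(3*a/2)/9


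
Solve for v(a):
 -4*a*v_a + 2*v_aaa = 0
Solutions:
 v(a) = C1 + Integral(C2*airyai(2^(1/3)*a) + C3*airybi(2^(1/3)*a), a)


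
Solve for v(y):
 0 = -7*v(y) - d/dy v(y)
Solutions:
 v(y) = C1*exp(-7*y)


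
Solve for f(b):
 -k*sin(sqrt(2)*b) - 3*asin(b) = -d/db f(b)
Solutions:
 f(b) = C1 + 3*b*asin(b) - sqrt(2)*k*cos(sqrt(2)*b)/2 + 3*sqrt(1 - b^2)


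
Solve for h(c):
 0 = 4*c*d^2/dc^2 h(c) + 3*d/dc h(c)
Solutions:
 h(c) = C1 + C2*c^(1/4)


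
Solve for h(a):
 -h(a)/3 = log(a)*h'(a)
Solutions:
 h(a) = C1*exp(-li(a)/3)


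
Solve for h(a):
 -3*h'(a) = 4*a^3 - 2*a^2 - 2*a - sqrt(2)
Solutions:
 h(a) = C1 - a^4/3 + 2*a^3/9 + a^2/3 + sqrt(2)*a/3


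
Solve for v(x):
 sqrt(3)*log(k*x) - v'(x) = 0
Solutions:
 v(x) = C1 + sqrt(3)*x*log(k*x) - sqrt(3)*x


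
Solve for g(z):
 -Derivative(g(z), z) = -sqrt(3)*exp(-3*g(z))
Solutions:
 g(z) = log(C1 + 3*sqrt(3)*z)/3
 g(z) = log((-3^(1/3) - 3^(5/6)*I)*(C1 + sqrt(3)*z)^(1/3)/2)
 g(z) = log((-3^(1/3) + 3^(5/6)*I)*(C1 + sqrt(3)*z)^(1/3)/2)


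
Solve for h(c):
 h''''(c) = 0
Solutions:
 h(c) = C1 + C2*c + C3*c^2 + C4*c^3


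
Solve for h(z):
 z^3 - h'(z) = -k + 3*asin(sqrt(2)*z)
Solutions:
 h(z) = C1 + k*z + z^4/4 - 3*z*asin(sqrt(2)*z) - 3*sqrt(2)*sqrt(1 - 2*z^2)/2


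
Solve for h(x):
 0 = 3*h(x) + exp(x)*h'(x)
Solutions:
 h(x) = C1*exp(3*exp(-x))


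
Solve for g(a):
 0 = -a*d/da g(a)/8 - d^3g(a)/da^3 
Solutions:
 g(a) = C1 + Integral(C2*airyai(-a/2) + C3*airybi(-a/2), a)


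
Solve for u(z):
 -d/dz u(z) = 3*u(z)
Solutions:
 u(z) = C1*exp(-3*z)


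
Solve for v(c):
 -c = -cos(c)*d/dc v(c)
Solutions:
 v(c) = C1 + Integral(c/cos(c), c)


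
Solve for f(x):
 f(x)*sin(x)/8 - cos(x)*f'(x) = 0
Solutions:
 f(x) = C1/cos(x)^(1/8)


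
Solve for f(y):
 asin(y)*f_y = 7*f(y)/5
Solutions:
 f(y) = C1*exp(7*Integral(1/asin(y), y)/5)


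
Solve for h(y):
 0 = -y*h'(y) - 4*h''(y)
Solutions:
 h(y) = C1 + C2*erf(sqrt(2)*y/4)


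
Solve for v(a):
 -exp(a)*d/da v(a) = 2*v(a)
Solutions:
 v(a) = C1*exp(2*exp(-a))


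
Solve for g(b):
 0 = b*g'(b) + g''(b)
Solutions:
 g(b) = C1 + C2*erf(sqrt(2)*b/2)


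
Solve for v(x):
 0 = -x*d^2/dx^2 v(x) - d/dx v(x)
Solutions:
 v(x) = C1 + C2*log(x)


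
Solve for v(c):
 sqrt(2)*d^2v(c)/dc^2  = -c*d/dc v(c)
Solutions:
 v(c) = C1 + C2*erf(2^(1/4)*c/2)


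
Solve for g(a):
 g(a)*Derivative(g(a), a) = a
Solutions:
 g(a) = -sqrt(C1 + a^2)
 g(a) = sqrt(C1 + a^2)


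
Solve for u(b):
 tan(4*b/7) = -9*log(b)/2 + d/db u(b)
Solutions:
 u(b) = C1 + 9*b*log(b)/2 - 9*b/2 - 7*log(cos(4*b/7))/4


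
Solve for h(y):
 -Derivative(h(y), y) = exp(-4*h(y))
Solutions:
 h(y) = log(-I*(C1 - 4*y)^(1/4))
 h(y) = log(I*(C1 - 4*y)^(1/4))
 h(y) = log(-(C1 - 4*y)^(1/4))
 h(y) = log(C1 - 4*y)/4


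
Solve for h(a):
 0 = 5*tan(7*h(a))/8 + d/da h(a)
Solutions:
 h(a) = -asin(C1*exp(-35*a/8))/7 + pi/7
 h(a) = asin(C1*exp(-35*a/8))/7


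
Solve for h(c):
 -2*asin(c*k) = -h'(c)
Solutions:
 h(c) = C1 + 2*Piecewise((c*asin(c*k) + sqrt(-c^2*k^2 + 1)/k, Ne(k, 0)), (0, True))


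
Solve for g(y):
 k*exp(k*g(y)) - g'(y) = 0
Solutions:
 g(y) = Piecewise((log(-1/(C1*k + k^2*y))/k, Ne(k, 0)), (nan, True))
 g(y) = Piecewise((C1 + k*y, Eq(k, 0)), (nan, True))


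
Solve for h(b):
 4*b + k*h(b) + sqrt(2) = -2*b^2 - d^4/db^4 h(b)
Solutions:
 h(b) = C1*exp(-b*(-k)^(1/4)) + C2*exp(b*(-k)^(1/4)) + C3*exp(-I*b*(-k)^(1/4)) + C4*exp(I*b*(-k)^(1/4)) - 2*b^2/k - 4*b/k - sqrt(2)/k


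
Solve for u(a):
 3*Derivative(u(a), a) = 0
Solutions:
 u(a) = C1


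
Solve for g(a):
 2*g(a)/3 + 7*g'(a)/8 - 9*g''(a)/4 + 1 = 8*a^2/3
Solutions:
 g(a) = C1*exp(a*(7 - sqrt(433))/36) + C2*exp(a*(7 + sqrt(433))/36) + 4*a^2 - 21*a/2 + 1257/32


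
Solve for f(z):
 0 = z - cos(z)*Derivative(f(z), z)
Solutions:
 f(z) = C1 + Integral(z/cos(z), z)


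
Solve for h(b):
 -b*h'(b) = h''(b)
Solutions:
 h(b) = C1 + C2*erf(sqrt(2)*b/2)


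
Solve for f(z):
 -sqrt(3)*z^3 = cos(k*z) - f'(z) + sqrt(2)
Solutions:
 f(z) = C1 + sqrt(3)*z^4/4 + sqrt(2)*z + sin(k*z)/k


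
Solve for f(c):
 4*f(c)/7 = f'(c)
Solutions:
 f(c) = C1*exp(4*c/7)


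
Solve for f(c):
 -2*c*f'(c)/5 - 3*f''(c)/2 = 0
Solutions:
 f(c) = C1 + C2*erf(sqrt(30)*c/15)


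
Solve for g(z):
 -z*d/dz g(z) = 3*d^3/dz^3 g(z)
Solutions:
 g(z) = C1 + Integral(C2*airyai(-3^(2/3)*z/3) + C3*airybi(-3^(2/3)*z/3), z)


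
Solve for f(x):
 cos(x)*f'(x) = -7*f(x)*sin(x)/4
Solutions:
 f(x) = C1*cos(x)^(7/4)


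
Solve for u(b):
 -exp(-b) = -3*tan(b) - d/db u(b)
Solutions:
 u(b) = C1 - 3*log(tan(b)^2 + 1)/2 - exp(-b)


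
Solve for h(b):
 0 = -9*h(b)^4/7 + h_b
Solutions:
 h(b) = 7^(1/3)*(-1/(C1 + 27*b))^(1/3)
 h(b) = 7^(1/3)*(-1/(C1 + 9*b))^(1/3)*(-3^(2/3) - 3*3^(1/6)*I)/6
 h(b) = 7^(1/3)*(-1/(C1 + 9*b))^(1/3)*(-3^(2/3) + 3*3^(1/6)*I)/6


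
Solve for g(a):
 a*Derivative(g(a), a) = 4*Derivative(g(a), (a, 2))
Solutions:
 g(a) = C1 + C2*erfi(sqrt(2)*a/4)


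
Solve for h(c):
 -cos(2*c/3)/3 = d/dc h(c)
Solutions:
 h(c) = C1 - sin(2*c/3)/2


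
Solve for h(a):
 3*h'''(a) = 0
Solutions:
 h(a) = C1 + C2*a + C3*a^2


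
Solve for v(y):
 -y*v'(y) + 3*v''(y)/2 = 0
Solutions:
 v(y) = C1 + C2*erfi(sqrt(3)*y/3)


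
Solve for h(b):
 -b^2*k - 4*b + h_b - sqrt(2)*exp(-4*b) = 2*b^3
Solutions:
 h(b) = C1 + b^4/2 + b^3*k/3 + 2*b^2 - sqrt(2)*exp(-4*b)/4


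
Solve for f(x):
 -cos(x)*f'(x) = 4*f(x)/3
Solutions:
 f(x) = C1*(sin(x) - 1)^(2/3)/(sin(x) + 1)^(2/3)


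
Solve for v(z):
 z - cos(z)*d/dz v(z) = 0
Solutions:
 v(z) = C1 + Integral(z/cos(z), z)


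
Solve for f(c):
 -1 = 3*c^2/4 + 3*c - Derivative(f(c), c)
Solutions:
 f(c) = C1 + c^3/4 + 3*c^2/2 + c


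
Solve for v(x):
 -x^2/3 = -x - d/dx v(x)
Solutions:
 v(x) = C1 + x^3/9 - x^2/2


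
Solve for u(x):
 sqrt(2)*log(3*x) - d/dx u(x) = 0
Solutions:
 u(x) = C1 + sqrt(2)*x*log(x) - sqrt(2)*x + sqrt(2)*x*log(3)


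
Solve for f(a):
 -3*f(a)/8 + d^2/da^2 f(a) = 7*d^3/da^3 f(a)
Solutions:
 f(a) = C1*exp(a*(8*2^(1/3)/(63*sqrt(3937) + 3953)^(1/3) + 8 + 2^(2/3)*(63*sqrt(3937) + 3953)^(1/3))/168)*sin(2^(1/3)*sqrt(3)*a*(-2^(1/3)*(63*sqrt(3937) + 3953)^(1/3) + 8/(63*sqrt(3937) + 3953)^(1/3))/168) + C2*exp(a*(8*2^(1/3)/(63*sqrt(3937) + 3953)^(1/3) + 8 + 2^(2/3)*(63*sqrt(3937) + 3953)^(1/3))/168)*cos(2^(1/3)*sqrt(3)*a*(-2^(1/3)*(63*sqrt(3937) + 3953)^(1/3) + 8/(63*sqrt(3937) + 3953)^(1/3))/168) + C3*exp(a*(-2^(2/3)*(63*sqrt(3937) + 3953)^(1/3) - 8*2^(1/3)/(63*sqrt(3937) + 3953)^(1/3) + 4)/84)


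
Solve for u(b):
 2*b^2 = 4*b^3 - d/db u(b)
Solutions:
 u(b) = C1 + b^4 - 2*b^3/3


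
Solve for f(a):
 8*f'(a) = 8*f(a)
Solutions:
 f(a) = C1*exp(a)


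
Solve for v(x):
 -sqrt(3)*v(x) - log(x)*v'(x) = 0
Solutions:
 v(x) = C1*exp(-sqrt(3)*li(x))


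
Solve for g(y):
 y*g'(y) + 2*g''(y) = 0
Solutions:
 g(y) = C1 + C2*erf(y/2)


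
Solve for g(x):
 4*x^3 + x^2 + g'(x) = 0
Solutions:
 g(x) = C1 - x^4 - x^3/3


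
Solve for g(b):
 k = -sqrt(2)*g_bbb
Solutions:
 g(b) = C1 + C2*b + C3*b^2 - sqrt(2)*b^3*k/12


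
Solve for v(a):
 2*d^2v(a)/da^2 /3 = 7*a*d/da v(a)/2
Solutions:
 v(a) = C1 + C2*erfi(sqrt(42)*a/4)


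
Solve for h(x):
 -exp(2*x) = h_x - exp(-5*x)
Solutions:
 h(x) = C1 - exp(2*x)/2 - exp(-5*x)/5


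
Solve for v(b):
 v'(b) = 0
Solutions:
 v(b) = C1


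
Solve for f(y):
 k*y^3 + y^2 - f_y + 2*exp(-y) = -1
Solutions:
 f(y) = C1 + k*y^4/4 + y^3/3 + y - 2*exp(-y)


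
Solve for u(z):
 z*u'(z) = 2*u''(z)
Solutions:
 u(z) = C1 + C2*erfi(z/2)


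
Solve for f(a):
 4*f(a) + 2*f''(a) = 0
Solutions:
 f(a) = C1*sin(sqrt(2)*a) + C2*cos(sqrt(2)*a)


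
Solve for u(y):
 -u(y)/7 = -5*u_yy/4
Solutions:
 u(y) = C1*exp(-2*sqrt(35)*y/35) + C2*exp(2*sqrt(35)*y/35)


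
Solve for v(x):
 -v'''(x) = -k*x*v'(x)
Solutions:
 v(x) = C1 + Integral(C2*airyai(k^(1/3)*x) + C3*airybi(k^(1/3)*x), x)


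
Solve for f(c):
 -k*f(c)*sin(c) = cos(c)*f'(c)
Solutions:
 f(c) = C1*exp(k*log(cos(c)))


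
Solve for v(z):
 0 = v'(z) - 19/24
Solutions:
 v(z) = C1 + 19*z/24


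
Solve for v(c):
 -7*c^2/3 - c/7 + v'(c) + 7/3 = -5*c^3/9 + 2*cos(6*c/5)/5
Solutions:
 v(c) = C1 - 5*c^4/36 + 7*c^3/9 + c^2/14 - 7*c/3 + sin(6*c/5)/3


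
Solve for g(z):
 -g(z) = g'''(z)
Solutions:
 g(z) = C3*exp(-z) + (C1*sin(sqrt(3)*z/2) + C2*cos(sqrt(3)*z/2))*exp(z/2)


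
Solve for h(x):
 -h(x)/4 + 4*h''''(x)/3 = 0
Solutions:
 h(x) = C1*exp(-3^(1/4)*x/2) + C2*exp(3^(1/4)*x/2) + C3*sin(3^(1/4)*x/2) + C4*cos(3^(1/4)*x/2)


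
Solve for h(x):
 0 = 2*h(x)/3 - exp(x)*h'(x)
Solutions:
 h(x) = C1*exp(-2*exp(-x)/3)


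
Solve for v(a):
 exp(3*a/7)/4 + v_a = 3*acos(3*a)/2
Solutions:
 v(a) = C1 + 3*a*acos(3*a)/2 - sqrt(1 - 9*a^2)/2 - 7*exp(3*a/7)/12


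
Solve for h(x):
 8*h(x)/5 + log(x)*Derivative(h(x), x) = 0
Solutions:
 h(x) = C1*exp(-8*li(x)/5)


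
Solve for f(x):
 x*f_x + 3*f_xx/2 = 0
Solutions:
 f(x) = C1 + C2*erf(sqrt(3)*x/3)


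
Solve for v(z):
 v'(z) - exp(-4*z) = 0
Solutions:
 v(z) = C1 - exp(-4*z)/4


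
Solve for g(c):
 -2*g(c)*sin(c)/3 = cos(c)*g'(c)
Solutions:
 g(c) = C1*cos(c)^(2/3)


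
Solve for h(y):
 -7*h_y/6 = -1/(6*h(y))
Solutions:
 h(y) = -sqrt(C1 + 14*y)/7
 h(y) = sqrt(C1 + 14*y)/7


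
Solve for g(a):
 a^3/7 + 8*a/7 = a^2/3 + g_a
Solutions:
 g(a) = C1 + a^4/28 - a^3/9 + 4*a^2/7


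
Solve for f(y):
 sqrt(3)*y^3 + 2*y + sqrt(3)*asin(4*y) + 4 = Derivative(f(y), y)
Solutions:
 f(y) = C1 + sqrt(3)*y^4/4 + y^2 + 4*y + sqrt(3)*(y*asin(4*y) + sqrt(1 - 16*y^2)/4)


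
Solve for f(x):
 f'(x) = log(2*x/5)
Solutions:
 f(x) = C1 + x*log(x) - x + x*log(2/5)


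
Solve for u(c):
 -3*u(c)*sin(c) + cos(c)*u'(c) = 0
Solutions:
 u(c) = C1/cos(c)^3


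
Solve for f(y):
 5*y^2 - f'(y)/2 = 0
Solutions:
 f(y) = C1 + 10*y^3/3


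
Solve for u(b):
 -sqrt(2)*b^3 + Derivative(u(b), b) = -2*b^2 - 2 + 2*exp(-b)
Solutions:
 u(b) = C1 + sqrt(2)*b^4/4 - 2*b^3/3 - 2*b - 2*exp(-b)


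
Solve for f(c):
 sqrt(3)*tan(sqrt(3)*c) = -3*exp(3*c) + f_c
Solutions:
 f(c) = C1 + exp(3*c) - log(cos(sqrt(3)*c))


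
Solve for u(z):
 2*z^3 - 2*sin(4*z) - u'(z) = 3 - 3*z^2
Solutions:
 u(z) = C1 + z^4/2 + z^3 - 3*z + cos(4*z)/2


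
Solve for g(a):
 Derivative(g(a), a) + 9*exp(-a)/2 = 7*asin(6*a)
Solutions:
 g(a) = C1 + 7*a*asin(6*a) + 7*sqrt(1 - 36*a^2)/6 + 9*exp(-a)/2


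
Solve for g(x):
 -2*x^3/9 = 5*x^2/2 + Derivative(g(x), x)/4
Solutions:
 g(x) = C1 - 2*x^4/9 - 10*x^3/3


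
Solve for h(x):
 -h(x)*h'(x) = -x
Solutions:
 h(x) = -sqrt(C1 + x^2)
 h(x) = sqrt(C1 + x^2)


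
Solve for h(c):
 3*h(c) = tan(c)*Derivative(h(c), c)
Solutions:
 h(c) = C1*sin(c)^3


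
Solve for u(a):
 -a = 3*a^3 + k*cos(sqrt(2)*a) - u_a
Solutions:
 u(a) = C1 + 3*a^4/4 + a^2/2 + sqrt(2)*k*sin(sqrt(2)*a)/2


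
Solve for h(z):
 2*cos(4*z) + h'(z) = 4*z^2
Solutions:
 h(z) = C1 + 4*z^3/3 - sin(4*z)/2


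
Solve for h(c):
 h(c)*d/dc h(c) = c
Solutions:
 h(c) = -sqrt(C1 + c^2)
 h(c) = sqrt(C1 + c^2)


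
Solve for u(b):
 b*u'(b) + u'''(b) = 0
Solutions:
 u(b) = C1 + Integral(C2*airyai(-b) + C3*airybi(-b), b)


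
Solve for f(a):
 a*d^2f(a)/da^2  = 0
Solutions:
 f(a) = C1 + C2*a


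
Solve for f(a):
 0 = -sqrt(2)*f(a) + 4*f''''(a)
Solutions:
 f(a) = C1*exp(-2^(5/8)*a/2) + C2*exp(2^(5/8)*a/2) + C3*sin(2^(5/8)*a/2) + C4*cos(2^(5/8)*a/2)


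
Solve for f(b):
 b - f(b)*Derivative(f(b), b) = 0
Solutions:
 f(b) = -sqrt(C1 + b^2)
 f(b) = sqrt(C1 + b^2)


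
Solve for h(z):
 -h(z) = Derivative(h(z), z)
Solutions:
 h(z) = C1*exp(-z)


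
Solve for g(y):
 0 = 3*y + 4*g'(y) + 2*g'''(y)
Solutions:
 g(y) = C1 + C2*sin(sqrt(2)*y) + C3*cos(sqrt(2)*y) - 3*y^2/8


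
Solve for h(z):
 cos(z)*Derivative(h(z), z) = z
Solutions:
 h(z) = C1 + Integral(z/cos(z), z)


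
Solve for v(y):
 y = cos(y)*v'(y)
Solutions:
 v(y) = C1 + Integral(y/cos(y), y)


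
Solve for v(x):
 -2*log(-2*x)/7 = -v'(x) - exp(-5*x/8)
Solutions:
 v(x) = C1 + 2*x*log(-x)/7 + 2*x*(-1 + log(2))/7 + 8*exp(-5*x/8)/5


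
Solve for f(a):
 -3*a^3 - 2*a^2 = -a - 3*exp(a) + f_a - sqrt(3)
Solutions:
 f(a) = C1 - 3*a^4/4 - 2*a^3/3 + a^2/2 + sqrt(3)*a + 3*exp(a)


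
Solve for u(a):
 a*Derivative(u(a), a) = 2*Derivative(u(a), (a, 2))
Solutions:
 u(a) = C1 + C2*erfi(a/2)


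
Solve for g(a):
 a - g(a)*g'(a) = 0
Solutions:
 g(a) = -sqrt(C1 + a^2)
 g(a) = sqrt(C1 + a^2)


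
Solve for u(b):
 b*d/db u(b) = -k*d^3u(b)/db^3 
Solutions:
 u(b) = C1 + Integral(C2*airyai(b*(-1/k)^(1/3)) + C3*airybi(b*(-1/k)^(1/3)), b)


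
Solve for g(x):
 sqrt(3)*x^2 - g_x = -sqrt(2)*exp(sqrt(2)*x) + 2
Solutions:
 g(x) = C1 + sqrt(3)*x^3/3 - 2*x + exp(sqrt(2)*x)


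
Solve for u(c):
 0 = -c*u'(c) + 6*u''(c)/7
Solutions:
 u(c) = C1 + C2*erfi(sqrt(21)*c/6)


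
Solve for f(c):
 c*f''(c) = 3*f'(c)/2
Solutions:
 f(c) = C1 + C2*c^(5/2)


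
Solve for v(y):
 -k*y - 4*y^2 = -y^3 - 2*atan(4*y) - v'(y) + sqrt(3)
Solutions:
 v(y) = C1 + k*y^2/2 - y^4/4 + 4*y^3/3 - 2*y*atan(4*y) + sqrt(3)*y + log(16*y^2 + 1)/4


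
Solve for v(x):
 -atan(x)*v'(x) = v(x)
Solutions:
 v(x) = C1*exp(-Integral(1/atan(x), x))


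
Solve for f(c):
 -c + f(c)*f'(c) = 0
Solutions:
 f(c) = -sqrt(C1 + c^2)
 f(c) = sqrt(C1 + c^2)


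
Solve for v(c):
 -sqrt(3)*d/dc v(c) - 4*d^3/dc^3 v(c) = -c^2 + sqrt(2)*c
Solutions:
 v(c) = C1 + C2*sin(3^(1/4)*c/2) + C3*cos(3^(1/4)*c/2) + sqrt(3)*c^3/9 - sqrt(6)*c^2/6 - 8*c/3


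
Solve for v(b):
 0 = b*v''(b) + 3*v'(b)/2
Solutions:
 v(b) = C1 + C2/sqrt(b)


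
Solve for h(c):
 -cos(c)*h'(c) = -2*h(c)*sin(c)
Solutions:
 h(c) = C1/cos(c)^2


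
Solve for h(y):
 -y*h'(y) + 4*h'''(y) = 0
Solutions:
 h(y) = C1 + Integral(C2*airyai(2^(1/3)*y/2) + C3*airybi(2^(1/3)*y/2), y)


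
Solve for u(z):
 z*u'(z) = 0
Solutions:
 u(z) = C1


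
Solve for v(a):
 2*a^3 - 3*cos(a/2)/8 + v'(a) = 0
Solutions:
 v(a) = C1 - a^4/2 + 3*sin(a/2)/4


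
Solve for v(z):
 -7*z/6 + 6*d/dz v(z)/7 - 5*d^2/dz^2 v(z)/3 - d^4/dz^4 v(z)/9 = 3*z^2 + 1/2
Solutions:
 v(z) = C1 + C2*exp(7^(1/3)*z*(-7^(1/3)*(27 + sqrt(6854))^(1/3) + 35/(27 + sqrt(6854))^(1/3))/14)*sin(sqrt(3)*7^(1/3)*z*(35/(27 + sqrt(6854))^(1/3) + 7^(1/3)*(27 + sqrt(6854))^(1/3))/14) + C3*exp(7^(1/3)*z*(-7^(1/3)*(27 + sqrt(6854))^(1/3) + 35/(27 + sqrt(6854))^(1/3))/14)*cos(sqrt(3)*7^(1/3)*z*(35/(27 + sqrt(6854))^(1/3) + 7^(1/3)*(27 + sqrt(6854))^(1/3))/14) + C4*exp(7^(1/3)*z*(-5/(27 + sqrt(6854))^(1/3) + 7^(1/3)*(27 + sqrt(6854))^(1/3)/7)) + 7*z^3/6 + 539*z^2/72 + 19243*z/648


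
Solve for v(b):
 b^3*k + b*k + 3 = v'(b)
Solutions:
 v(b) = C1 + b^4*k/4 + b^2*k/2 + 3*b


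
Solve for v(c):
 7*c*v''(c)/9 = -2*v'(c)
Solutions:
 v(c) = C1 + C2/c^(11/7)


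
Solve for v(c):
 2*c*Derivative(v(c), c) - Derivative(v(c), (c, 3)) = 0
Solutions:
 v(c) = C1 + Integral(C2*airyai(2^(1/3)*c) + C3*airybi(2^(1/3)*c), c)


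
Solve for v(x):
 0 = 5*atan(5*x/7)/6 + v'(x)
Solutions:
 v(x) = C1 - 5*x*atan(5*x/7)/6 + 7*log(25*x^2 + 49)/12


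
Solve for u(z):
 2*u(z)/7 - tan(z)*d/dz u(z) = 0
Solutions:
 u(z) = C1*sin(z)^(2/7)


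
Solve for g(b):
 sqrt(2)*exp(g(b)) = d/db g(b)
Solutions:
 g(b) = log(-1/(C1 + sqrt(2)*b))


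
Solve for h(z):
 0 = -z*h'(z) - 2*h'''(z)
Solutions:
 h(z) = C1 + Integral(C2*airyai(-2^(2/3)*z/2) + C3*airybi(-2^(2/3)*z/2), z)


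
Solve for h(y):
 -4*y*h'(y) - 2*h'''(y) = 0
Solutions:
 h(y) = C1 + Integral(C2*airyai(-2^(1/3)*y) + C3*airybi(-2^(1/3)*y), y)


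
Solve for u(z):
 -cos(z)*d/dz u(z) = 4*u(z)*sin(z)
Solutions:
 u(z) = C1*cos(z)^4


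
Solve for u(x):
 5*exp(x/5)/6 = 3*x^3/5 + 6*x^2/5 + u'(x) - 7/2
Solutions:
 u(x) = C1 - 3*x^4/20 - 2*x^3/5 + 7*x/2 + 25*exp(x/5)/6


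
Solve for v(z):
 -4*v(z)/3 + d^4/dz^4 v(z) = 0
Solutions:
 v(z) = C1*exp(-sqrt(2)*3^(3/4)*z/3) + C2*exp(sqrt(2)*3^(3/4)*z/3) + C3*sin(sqrt(2)*3^(3/4)*z/3) + C4*cos(sqrt(2)*3^(3/4)*z/3)


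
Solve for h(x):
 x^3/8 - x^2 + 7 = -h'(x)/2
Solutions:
 h(x) = C1 - x^4/16 + 2*x^3/3 - 14*x


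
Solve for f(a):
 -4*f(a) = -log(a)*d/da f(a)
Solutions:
 f(a) = C1*exp(4*li(a))


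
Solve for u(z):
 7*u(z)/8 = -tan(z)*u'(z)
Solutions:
 u(z) = C1/sin(z)^(7/8)


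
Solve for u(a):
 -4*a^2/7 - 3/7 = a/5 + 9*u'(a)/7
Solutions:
 u(a) = C1 - 4*a^3/27 - 7*a^2/90 - a/3


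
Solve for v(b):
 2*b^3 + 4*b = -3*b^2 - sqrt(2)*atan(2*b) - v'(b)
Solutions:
 v(b) = C1 - b^4/2 - b^3 - 2*b^2 - sqrt(2)*(b*atan(2*b) - log(4*b^2 + 1)/4)


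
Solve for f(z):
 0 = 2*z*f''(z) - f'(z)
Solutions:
 f(z) = C1 + C2*z^(3/2)


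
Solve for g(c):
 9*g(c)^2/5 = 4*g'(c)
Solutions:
 g(c) = -20/(C1 + 9*c)


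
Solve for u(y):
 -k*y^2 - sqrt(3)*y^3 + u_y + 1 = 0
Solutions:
 u(y) = C1 + k*y^3/3 + sqrt(3)*y^4/4 - y


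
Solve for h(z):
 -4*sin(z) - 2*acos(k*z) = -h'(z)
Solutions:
 h(z) = C1 + 2*Piecewise((z*acos(k*z) - sqrt(-k^2*z^2 + 1)/k, Ne(k, 0)), (pi*z/2, True)) - 4*cos(z)


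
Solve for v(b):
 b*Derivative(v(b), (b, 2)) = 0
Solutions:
 v(b) = C1 + C2*b


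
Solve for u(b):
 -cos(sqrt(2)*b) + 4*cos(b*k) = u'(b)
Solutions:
 u(b) = C1 - sqrt(2)*sin(sqrt(2)*b)/2 + 4*sin(b*k)/k


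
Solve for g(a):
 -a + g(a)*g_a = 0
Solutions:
 g(a) = -sqrt(C1 + a^2)
 g(a) = sqrt(C1 + a^2)


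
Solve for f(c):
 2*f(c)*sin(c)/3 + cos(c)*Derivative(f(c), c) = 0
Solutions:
 f(c) = C1*cos(c)^(2/3)


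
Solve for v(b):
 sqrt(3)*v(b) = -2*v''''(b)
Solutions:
 v(b) = (C1*sin(2^(1/4)*3^(1/8)*b/2) + C2*cos(2^(1/4)*3^(1/8)*b/2))*exp(-2^(1/4)*3^(1/8)*b/2) + (C3*sin(2^(1/4)*3^(1/8)*b/2) + C4*cos(2^(1/4)*3^(1/8)*b/2))*exp(2^(1/4)*3^(1/8)*b/2)


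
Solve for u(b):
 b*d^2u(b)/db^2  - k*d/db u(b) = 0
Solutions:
 u(b) = C1 + b^(re(k) + 1)*(C2*sin(log(b)*Abs(im(k))) + C3*cos(log(b)*im(k)))


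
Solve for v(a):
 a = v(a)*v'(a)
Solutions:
 v(a) = -sqrt(C1 + a^2)
 v(a) = sqrt(C1 + a^2)


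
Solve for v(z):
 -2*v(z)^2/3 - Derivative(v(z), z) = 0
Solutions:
 v(z) = 3/(C1 + 2*z)


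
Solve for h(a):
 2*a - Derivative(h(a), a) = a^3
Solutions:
 h(a) = C1 - a^4/4 + a^2


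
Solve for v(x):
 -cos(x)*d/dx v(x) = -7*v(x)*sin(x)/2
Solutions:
 v(x) = C1/cos(x)^(7/2)


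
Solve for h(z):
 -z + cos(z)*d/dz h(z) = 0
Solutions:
 h(z) = C1 + Integral(z/cos(z), z)


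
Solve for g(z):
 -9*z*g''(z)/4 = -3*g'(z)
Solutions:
 g(z) = C1 + C2*z^(7/3)


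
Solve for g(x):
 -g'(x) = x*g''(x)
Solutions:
 g(x) = C1 + C2*log(x)


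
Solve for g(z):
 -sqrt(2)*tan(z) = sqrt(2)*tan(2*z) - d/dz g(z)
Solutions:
 g(z) = C1 - sqrt(2)*log(cos(z)) - sqrt(2)*log(cos(2*z))/2


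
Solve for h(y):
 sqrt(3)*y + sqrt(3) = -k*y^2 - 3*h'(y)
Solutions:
 h(y) = C1 - k*y^3/9 - sqrt(3)*y^2/6 - sqrt(3)*y/3


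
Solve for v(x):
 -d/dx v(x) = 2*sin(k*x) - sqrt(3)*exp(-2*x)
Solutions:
 v(x) = C1 - sqrt(3)*exp(-2*x)/2 + 2*cos(k*x)/k


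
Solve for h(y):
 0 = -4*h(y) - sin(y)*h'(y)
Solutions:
 h(y) = C1*(cos(y)^2 + 2*cos(y) + 1)/(cos(y)^2 - 2*cos(y) + 1)


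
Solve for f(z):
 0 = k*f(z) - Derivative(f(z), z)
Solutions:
 f(z) = C1*exp(k*z)


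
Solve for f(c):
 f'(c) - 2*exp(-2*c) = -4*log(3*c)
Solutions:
 f(c) = C1 - 4*c*log(c) + 4*c*(1 - log(3)) - exp(-2*c)


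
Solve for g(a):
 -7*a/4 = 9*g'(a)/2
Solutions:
 g(a) = C1 - 7*a^2/36


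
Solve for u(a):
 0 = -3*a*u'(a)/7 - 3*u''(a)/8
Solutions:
 u(a) = C1 + C2*erf(2*sqrt(7)*a/7)


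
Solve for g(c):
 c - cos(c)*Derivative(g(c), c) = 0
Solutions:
 g(c) = C1 + Integral(c/cos(c), c)


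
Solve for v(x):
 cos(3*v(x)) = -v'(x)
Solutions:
 v(x) = -asin((C1 + exp(6*x))/(C1 - exp(6*x)))/3 + pi/3
 v(x) = asin((C1 + exp(6*x))/(C1 - exp(6*x)))/3


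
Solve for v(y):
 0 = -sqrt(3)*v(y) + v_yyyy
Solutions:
 v(y) = C1*exp(-3^(1/8)*y) + C2*exp(3^(1/8)*y) + C3*sin(3^(1/8)*y) + C4*cos(3^(1/8)*y)


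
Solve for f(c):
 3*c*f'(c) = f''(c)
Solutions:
 f(c) = C1 + C2*erfi(sqrt(6)*c/2)


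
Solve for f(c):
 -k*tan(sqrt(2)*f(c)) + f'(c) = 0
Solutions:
 f(c) = sqrt(2)*(pi - asin(C1*exp(sqrt(2)*c*k)))/2
 f(c) = sqrt(2)*asin(C1*exp(sqrt(2)*c*k))/2


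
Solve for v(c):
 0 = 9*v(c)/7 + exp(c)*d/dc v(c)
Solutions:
 v(c) = C1*exp(9*exp(-c)/7)


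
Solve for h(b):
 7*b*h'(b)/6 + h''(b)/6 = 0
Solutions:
 h(b) = C1 + C2*erf(sqrt(14)*b/2)


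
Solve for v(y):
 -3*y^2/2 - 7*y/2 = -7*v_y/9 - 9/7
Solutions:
 v(y) = C1 + 9*y^3/14 + 9*y^2/4 - 81*y/49


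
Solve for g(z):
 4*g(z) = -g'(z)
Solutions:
 g(z) = C1*exp(-4*z)


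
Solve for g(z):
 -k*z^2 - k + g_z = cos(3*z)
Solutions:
 g(z) = C1 + k*z^3/3 + k*z + sin(3*z)/3


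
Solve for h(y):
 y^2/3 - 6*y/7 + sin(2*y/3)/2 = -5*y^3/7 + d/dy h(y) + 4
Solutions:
 h(y) = C1 + 5*y^4/28 + y^3/9 - 3*y^2/7 - 4*y - 3*cos(2*y/3)/4


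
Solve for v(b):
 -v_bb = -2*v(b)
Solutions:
 v(b) = C1*exp(-sqrt(2)*b) + C2*exp(sqrt(2)*b)


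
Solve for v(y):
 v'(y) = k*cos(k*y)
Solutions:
 v(y) = C1 + sin(k*y)


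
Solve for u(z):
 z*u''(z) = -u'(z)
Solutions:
 u(z) = C1 + C2*log(z)


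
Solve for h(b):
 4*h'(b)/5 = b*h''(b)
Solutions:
 h(b) = C1 + C2*b^(9/5)


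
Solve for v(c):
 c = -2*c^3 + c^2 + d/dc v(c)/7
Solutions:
 v(c) = C1 + 7*c^4/2 - 7*c^3/3 + 7*c^2/2


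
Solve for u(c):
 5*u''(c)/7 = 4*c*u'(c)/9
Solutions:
 u(c) = C1 + C2*erfi(sqrt(70)*c/15)


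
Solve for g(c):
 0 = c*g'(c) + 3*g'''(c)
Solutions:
 g(c) = C1 + Integral(C2*airyai(-3^(2/3)*c/3) + C3*airybi(-3^(2/3)*c/3), c)


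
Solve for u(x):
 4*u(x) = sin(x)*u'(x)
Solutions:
 u(x) = C1*(cos(x)^2 - 2*cos(x) + 1)/(cos(x)^2 + 2*cos(x) + 1)


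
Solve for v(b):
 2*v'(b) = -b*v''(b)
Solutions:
 v(b) = C1 + C2/b


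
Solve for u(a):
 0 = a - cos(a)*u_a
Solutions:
 u(a) = C1 + Integral(a/cos(a), a)


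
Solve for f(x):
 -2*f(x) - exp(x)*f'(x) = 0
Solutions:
 f(x) = C1*exp(2*exp(-x))


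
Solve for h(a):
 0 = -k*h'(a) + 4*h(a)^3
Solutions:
 h(a) = -sqrt(2)*sqrt(-k/(C1*k + 4*a))/2
 h(a) = sqrt(2)*sqrt(-k/(C1*k + 4*a))/2


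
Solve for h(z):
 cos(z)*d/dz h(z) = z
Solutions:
 h(z) = C1 + Integral(z/cos(z), z)


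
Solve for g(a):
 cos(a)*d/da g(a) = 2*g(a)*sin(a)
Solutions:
 g(a) = C1/cos(a)^2


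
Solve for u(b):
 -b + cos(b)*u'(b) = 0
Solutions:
 u(b) = C1 + Integral(b/cos(b), b)


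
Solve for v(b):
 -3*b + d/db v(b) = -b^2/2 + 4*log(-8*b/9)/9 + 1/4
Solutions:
 v(b) = C1 - b^3/6 + 3*b^2/2 + 4*b*log(-b)/9 + b*(-32*log(3) - 7 + 48*log(2))/36


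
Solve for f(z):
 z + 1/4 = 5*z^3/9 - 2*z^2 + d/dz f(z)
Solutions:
 f(z) = C1 - 5*z^4/36 + 2*z^3/3 + z^2/2 + z/4


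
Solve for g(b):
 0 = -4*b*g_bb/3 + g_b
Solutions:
 g(b) = C1 + C2*b^(7/4)


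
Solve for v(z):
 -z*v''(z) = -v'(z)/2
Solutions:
 v(z) = C1 + C2*z^(3/2)


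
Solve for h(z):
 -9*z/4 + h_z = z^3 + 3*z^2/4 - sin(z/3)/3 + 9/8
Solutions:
 h(z) = C1 + z^4/4 + z^3/4 + 9*z^2/8 + 9*z/8 + cos(z/3)


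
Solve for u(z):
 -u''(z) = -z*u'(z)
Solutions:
 u(z) = C1 + C2*erfi(sqrt(2)*z/2)


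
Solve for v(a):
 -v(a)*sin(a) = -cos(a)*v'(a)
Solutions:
 v(a) = C1/cos(a)


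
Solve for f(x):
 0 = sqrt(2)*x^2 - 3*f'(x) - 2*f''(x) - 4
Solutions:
 f(x) = C1 + C2*exp(-3*x/2) + sqrt(2)*x^3/9 - 2*sqrt(2)*x^2/9 - 4*x/3 + 8*sqrt(2)*x/27


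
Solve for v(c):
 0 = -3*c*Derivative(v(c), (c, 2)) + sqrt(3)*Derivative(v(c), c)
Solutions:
 v(c) = C1 + C2*c^(sqrt(3)/3 + 1)


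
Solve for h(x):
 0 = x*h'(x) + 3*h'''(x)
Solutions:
 h(x) = C1 + Integral(C2*airyai(-3^(2/3)*x/3) + C3*airybi(-3^(2/3)*x/3), x)


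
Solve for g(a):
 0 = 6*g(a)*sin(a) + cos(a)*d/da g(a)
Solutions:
 g(a) = C1*cos(a)^6


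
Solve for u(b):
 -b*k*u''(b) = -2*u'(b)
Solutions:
 u(b) = C1 + b^(((re(k) + 2)*re(k) + im(k)^2)/(re(k)^2 + im(k)^2))*(C2*sin(2*log(b)*Abs(im(k))/(re(k)^2 + im(k)^2)) + C3*cos(2*log(b)*im(k)/(re(k)^2 + im(k)^2)))


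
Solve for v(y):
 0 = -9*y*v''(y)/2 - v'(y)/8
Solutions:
 v(y) = C1 + C2*y^(35/36)


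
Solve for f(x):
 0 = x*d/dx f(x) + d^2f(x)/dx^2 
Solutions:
 f(x) = C1 + C2*erf(sqrt(2)*x/2)


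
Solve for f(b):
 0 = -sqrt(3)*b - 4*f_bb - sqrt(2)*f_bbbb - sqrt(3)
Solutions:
 f(b) = C1 + C2*b + C3*sin(2^(3/4)*b) + C4*cos(2^(3/4)*b) - sqrt(3)*b^3/24 - sqrt(3)*b^2/8


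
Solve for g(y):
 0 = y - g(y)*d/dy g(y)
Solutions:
 g(y) = -sqrt(C1 + y^2)
 g(y) = sqrt(C1 + y^2)


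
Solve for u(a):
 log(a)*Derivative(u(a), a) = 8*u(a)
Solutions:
 u(a) = C1*exp(8*li(a))


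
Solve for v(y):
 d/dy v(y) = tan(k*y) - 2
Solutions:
 v(y) = C1 - 2*y + Piecewise((-log(cos(k*y))/k, Ne(k, 0)), (0, True))


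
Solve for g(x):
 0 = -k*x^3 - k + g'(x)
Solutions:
 g(x) = C1 + k*x^4/4 + k*x


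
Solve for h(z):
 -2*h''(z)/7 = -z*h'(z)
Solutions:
 h(z) = C1 + C2*erfi(sqrt(7)*z/2)


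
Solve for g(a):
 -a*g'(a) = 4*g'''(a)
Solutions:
 g(a) = C1 + Integral(C2*airyai(-2^(1/3)*a/2) + C3*airybi(-2^(1/3)*a/2), a)


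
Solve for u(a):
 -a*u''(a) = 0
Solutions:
 u(a) = C1 + C2*a


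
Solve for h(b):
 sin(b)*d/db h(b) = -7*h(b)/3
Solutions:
 h(b) = C1*(cos(b) + 1)^(7/6)/(cos(b) - 1)^(7/6)


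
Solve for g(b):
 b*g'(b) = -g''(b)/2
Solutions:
 g(b) = C1 + C2*erf(b)


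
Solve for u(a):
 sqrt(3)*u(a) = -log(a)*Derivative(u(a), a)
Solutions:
 u(a) = C1*exp(-sqrt(3)*li(a))


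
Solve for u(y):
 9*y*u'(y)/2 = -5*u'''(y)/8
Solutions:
 u(y) = C1 + Integral(C2*airyai(-30^(2/3)*y/5) + C3*airybi(-30^(2/3)*y/5), y)


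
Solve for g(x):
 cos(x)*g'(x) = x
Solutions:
 g(x) = C1 + Integral(x/cos(x), x)


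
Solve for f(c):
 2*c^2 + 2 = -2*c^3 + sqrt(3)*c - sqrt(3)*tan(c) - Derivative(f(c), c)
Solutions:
 f(c) = C1 - c^4/2 - 2*c^3/3 + sqrt(3)*c^2/2 - 2*c + sqrt(3)*log(cos(c))


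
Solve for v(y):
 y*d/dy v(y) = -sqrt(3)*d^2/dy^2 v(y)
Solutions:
 v(y) = C1 + C2*erf(sqrt(2)*3^(3/4)*y/6)


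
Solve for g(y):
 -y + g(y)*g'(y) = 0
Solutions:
 g(y) = -sqrt(C1 + y^2)
 g(y) = sqrt(C1 + y^2)


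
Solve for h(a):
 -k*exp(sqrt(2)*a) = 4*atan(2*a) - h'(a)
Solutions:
 h(a) = C1 + 4*a*atan(2*a) + sqrt(2)*k*exp(sqrt(2)*a)/2 - log(4*a^2 + 1)


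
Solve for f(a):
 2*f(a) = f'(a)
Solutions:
 f(a) = C1*exp(2*a)


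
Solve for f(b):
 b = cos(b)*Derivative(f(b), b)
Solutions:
 f(b) = C1 + Integral(b/cos(b), b)


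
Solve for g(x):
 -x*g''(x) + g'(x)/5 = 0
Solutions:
 g(x) = C1 + C2*x^(6/5)


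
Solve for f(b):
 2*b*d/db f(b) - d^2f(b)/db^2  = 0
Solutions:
 f(b) = C1 + C2*erfi(b)


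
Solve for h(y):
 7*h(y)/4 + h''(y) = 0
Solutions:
 h(y) = C1*sin(sqrt(7)*y/2) + C2*cos(sqrt(7)*y/2)


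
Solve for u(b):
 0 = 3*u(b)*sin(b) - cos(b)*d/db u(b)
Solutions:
 u(b) = C1/cos(b)^3


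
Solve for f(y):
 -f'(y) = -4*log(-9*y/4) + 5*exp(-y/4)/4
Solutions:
 f(y) = C1 + 4*y*log(-y) + 4*y*(-2*log(2) - 1 + 2*log(3)) + 5*exp(-y/4)


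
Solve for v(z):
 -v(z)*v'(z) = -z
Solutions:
 v(z) = -sqrt(C1 + z^2)
 v(z) = sqrt(C1 + z^2)


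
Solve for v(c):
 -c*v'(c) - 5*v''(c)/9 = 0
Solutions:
 v(c) = C1 + C2*erf(3*sqrt(10)*c/10)


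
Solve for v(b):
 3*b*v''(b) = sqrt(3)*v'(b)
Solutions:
 v(b) = C1 + C2*b^(sqrt(3)/3 + 1)


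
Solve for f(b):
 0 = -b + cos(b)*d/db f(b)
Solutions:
 f(b) = C1 + Integral(b/cos(b), b)


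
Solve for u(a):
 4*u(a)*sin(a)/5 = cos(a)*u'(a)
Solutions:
 u(a) = C1/cos(a)^(4/5)


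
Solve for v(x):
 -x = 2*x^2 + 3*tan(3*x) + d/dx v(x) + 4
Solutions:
 v(x) = C1 - 2*x^3/3 - x^2/2 - 4*x + log(cos(3*x))


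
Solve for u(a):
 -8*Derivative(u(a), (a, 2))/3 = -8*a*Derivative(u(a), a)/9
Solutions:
 u(a) = C1 + C2*erfi(sqrt(6)*a/6)


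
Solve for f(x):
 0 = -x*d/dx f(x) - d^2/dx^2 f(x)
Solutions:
 f(x) = C1 + C2*erf(sqrt(2)*x/2)


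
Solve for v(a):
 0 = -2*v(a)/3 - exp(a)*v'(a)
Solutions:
 v(a) = C1*exp(2*exp(-a)/3)


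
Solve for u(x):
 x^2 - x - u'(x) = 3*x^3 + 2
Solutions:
 u(x) = C1 - 3*x^4/4 + x^3/3 - x^2/2 - 2*x


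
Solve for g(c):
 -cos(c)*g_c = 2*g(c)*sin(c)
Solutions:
 g(c) = C1*cos(c)^2


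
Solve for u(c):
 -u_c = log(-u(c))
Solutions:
 -li(-u(c)) = C1 - c


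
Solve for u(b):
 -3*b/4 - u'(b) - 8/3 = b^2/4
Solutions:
 u(b) = C1 - b^3/12 - 3*b^2/8 - 8*b/3


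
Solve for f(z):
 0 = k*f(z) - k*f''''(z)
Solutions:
 f(z) = C1*exp(-z) + C2*exp(z) + C3*sin(z) + C4*cos(z)


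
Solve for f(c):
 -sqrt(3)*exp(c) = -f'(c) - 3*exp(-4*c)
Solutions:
 f(c) = C1 + sqrt(3)*exp(c) + 3*exp(-4*c)/4


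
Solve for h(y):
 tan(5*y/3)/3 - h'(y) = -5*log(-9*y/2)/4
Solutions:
 h(y) = C1 + 5*y*log(-y)/4 - 5*y/4 - 5*y*log(2)/4 + 5*y*log(3)/2 - log(cos(5*y/3))/5
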